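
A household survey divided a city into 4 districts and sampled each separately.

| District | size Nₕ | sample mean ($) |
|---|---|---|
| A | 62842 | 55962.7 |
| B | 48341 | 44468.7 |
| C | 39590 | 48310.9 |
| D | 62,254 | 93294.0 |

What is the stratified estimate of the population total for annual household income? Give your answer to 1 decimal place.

Estimate total by summing Nₕ·x̄ₕ over strata.
62842·55962.7 + 48341·44468.7 + 39590·48310.9 + 62254·93294.0 = 3516807993.4 + 2149661426.7 + 1912628531 + 5807924676 = 13387022627.1.

13387022627.1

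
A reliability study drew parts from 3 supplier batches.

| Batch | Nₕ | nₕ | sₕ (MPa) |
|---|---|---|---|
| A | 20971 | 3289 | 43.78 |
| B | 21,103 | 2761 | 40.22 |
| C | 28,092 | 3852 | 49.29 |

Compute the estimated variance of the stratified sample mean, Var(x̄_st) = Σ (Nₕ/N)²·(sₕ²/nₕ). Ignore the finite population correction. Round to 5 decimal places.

0.20615

N = 70166; Wₕ = Nₕ/N.
batch A: (20971/70166)²·43.78²/3289 = 0.05205620
batch B: (21103/70166)²·40.22²/2761 = 0.05299717
batch C: (28092/70166)²·49.29²/3852 = 0.10109816
Sum = 0.20615153 → 0.20615.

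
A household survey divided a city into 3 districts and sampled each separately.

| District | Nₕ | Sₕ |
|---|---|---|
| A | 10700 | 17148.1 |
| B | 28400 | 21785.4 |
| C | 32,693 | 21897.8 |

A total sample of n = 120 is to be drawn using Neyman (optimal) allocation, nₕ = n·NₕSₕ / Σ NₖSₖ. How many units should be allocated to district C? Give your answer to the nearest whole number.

57

Σ NₕSₕ = 10700·17148.1 + 28400·21785.4 + 32693·21897.8 = 1518094805.4.
Share for C: 715904775.4/1518094805.4 = 0.47158.
n_C = 120 × 0.47158 = 56.590... → 57.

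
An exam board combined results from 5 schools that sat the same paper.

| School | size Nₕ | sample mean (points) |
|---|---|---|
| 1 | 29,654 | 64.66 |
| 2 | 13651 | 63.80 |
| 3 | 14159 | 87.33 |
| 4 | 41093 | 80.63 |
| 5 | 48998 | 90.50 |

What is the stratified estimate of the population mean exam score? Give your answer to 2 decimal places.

79.78

N = 147555; weights Wₕ = Nₕ/N = (0.2010, 0.0925, 0.0960, 0.2785, 0.3321).
x̄_st = Σ Wₕ·x̄ₕ = 0.2010·64.66 + 0.0925·63.80 + 0.0960·87.33 + 0.2785·80.63 + 0.3321·90.50 ≈ 79.7839...
→ 79.78.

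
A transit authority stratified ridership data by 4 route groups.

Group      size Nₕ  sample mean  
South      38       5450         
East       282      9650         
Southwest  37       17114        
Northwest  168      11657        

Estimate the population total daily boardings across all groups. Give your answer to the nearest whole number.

Estimate total by summing Nₕ·x̄ₕ over strata.
38·5450 + 282·9650 + 37·17114 + 168·11657 = 207100 + 2721300 + 633218 + 1958376 = 5519994.

5519994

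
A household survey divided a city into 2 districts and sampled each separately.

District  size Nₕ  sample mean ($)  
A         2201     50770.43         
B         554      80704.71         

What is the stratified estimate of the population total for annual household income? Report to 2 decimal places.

A: 2201·50770.43 = 111745716.43
B: 554·80704.71 = 44710409.34
τ̂ = Σ Nₕx̄ₕ = 156456125.77.

156456125.77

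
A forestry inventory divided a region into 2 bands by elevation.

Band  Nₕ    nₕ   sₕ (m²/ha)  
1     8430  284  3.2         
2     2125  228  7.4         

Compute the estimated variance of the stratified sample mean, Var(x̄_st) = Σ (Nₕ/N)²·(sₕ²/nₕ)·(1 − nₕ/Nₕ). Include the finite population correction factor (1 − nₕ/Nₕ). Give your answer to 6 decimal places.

N = 10555; Wₕ = Nₕ/N.
band 1: (8430/10555)²·3.2²/284·(1 − 284/8430) = 0.022224762
band 2: (2125/10555)²·7.4²/228·(1 − 228/2125) = 0.008690372
Sum = 0.030915134 → 0.030915.

0.030915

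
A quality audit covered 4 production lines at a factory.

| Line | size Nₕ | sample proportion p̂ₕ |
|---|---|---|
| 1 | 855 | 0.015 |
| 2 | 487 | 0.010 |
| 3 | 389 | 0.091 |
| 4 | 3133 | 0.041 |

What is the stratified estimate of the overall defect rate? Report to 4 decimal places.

0.0373

Wₕ = Nₕ/N with N = 4864: 0.1758, 0.1001, 0.0800, 0.6441.
p̂_st = 0.1758·0.015 + 0.1001·0.010 + 0.0800·0.091 + 0.6441·0.041 ≈ 0.037325... → 0.0373.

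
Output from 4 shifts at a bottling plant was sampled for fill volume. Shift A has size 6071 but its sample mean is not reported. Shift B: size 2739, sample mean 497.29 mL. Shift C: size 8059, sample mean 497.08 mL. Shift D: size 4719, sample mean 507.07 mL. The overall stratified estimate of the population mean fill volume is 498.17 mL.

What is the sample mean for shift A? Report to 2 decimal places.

493.10

Σ Nₕx̄ₕ = N·μ, so 6071·x̄_A = 21588·498.17 − (2739·497.29 + 8059·497.08 + 4719·507.07).
= 10754493.96 − 7760908.36 = 2993585.6.
x̄_A = 2993585.6 / 6071 = 493.0960... → 493.10.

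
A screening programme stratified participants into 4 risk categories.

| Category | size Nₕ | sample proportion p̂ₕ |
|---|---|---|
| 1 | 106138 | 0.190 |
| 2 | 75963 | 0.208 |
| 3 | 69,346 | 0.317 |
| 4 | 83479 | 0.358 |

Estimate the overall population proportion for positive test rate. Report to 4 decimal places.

0.2623

N = 106138 + 75963 + 69346 + 83479 = 334926.
Overall proportion = Σ (Nₕ/N)·p̂ₕ.
Σ Nₕp̂ₕ = 20166.22 + 15800.304 + 21982.682 + 29885.482 = 87834.688.
87834.688 / 334926 = 0.262251... → 0.2623.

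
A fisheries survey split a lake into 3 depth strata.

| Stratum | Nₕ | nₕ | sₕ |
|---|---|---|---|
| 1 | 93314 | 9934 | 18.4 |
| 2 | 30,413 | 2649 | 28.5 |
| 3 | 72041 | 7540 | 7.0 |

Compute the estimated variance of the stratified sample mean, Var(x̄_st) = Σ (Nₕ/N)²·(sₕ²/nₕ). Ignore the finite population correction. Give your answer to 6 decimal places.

0.016023

N = 195768. Term for each stratum: Wₕ²sₕ²/nₕ.
Var(x̄_st) = 0.007743222 + 0.007400190 + 0.000880037 = 0.016023449 → 0.016023.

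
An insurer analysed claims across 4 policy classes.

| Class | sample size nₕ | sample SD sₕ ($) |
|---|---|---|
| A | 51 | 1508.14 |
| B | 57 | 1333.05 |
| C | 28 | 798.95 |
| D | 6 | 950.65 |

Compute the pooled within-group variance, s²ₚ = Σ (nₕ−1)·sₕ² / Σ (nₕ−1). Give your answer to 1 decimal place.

A: (51−1)·1508.14² = 50·2274486.2596 = 113724312.98
B: (57−1)·1333.05² = 56·1777022.3025 = 99513248.94
C: (28−1)·798.95² = 27·638321.1025 = 17234669.7675
D: (6−1)·950.65² = 5·903735.4225 = 4518677.1125
Numerator = 234990908.8; denominator = Σ(nₕ−1) = 138.
s²ₚ = 234990908.8/138 = 1702832.672... → 1702832.7.

1702832.7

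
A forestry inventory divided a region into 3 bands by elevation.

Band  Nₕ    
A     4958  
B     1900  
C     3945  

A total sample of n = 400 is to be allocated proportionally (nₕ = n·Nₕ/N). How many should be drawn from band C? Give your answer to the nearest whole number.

146

N = 4958 + 1900 + 3945 = 10803.
n_C = 400·3945/10803 = 146.071... → 146.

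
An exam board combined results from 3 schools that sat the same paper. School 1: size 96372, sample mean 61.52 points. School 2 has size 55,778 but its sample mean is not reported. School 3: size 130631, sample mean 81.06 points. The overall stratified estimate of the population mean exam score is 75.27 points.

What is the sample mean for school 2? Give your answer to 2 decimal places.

85.47

Σ Nₕx̄ₕ = N·μ, so 55778·x̄_2 = 282781·75.27 − (96372·61.52 + 130631·81.06).
= 21284925.87 − 16517754.3 = 4767171.57.
x̄_2 = 4767171.57 / 55778 = 85.4669... → 85.47.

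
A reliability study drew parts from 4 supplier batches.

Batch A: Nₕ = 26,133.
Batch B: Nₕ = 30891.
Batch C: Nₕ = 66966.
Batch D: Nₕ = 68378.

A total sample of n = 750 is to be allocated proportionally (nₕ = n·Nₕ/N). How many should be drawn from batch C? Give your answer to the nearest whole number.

261

Share of batch C = 66966/192368 = 0.34811.
Allocate 750 × 0.34811 = 261.086... → 261.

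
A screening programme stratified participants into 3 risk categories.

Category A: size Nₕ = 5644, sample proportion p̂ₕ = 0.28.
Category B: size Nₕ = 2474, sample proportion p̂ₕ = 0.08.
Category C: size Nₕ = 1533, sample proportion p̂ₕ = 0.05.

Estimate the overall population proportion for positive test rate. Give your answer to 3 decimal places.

0.192

Wₕ = Nₕ/N with N = 9651: 0.5848, 0.2563, 0.1588.
p̂_st = 0.5848·0.28 + 0.2563·0.08 + 0.1588·0.05 ≈ 0.19220... → 0.192.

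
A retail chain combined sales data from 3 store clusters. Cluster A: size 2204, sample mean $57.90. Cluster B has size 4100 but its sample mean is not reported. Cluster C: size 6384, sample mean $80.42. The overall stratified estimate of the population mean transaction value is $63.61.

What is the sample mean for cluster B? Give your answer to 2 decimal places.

Σ Nₕx̄ₕ = N·μ, so 4100·x̄_B = 12688·63.61 − (2204·57.90 + 6384·80.42).
= 807083.68 − 641012.88 = 166070.8.
x̄_B = 166070.8 / 4100 = 40.5051... → 40.51.

40.51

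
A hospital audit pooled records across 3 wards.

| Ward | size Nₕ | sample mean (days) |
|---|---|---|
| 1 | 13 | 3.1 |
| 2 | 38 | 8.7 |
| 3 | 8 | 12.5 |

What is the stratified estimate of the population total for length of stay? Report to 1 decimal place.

1: 13·3.1 = 40.3
2: 38·8.7 = 330.6
3: 8·12.5 = 100
τ̂ = Σ Nₕx̄ₕ = 470.9.

470.9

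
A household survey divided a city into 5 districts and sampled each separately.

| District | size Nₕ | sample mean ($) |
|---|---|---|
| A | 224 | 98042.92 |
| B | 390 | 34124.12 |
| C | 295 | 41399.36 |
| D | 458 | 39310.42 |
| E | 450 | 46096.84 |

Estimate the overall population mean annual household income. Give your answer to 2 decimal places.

x̄_st = (Σ Nₕx̄ₕ) / (Σ Nₕ) = (224·98042.92 + 390·34124.12 + 295·41399.36 + 458·39310.42 + 450·46096.84) / 1817
= 86230582.44 / 1817 = 47457.6678... → 47457.67.

47457.67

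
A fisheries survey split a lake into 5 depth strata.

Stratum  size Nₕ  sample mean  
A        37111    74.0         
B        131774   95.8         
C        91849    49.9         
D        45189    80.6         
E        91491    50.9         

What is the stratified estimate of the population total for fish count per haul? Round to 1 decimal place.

28252553.6

Estimate total by summing Nₕ·x̄ₕ over strata.
37111·74.0 + 131774·95.8 + 91849·49.9 + 45189·80.6 + 91491·50.9 = 2746214 + 12623949.2 + 4583265.1 + 3642233.4 + 4656891.9 = 28252553.6.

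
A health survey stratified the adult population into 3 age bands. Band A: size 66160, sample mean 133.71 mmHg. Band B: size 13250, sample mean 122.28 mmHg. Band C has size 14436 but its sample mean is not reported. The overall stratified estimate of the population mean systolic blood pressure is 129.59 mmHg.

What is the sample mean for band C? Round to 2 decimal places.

Σ Nₕx̄ₕ = N·μ, so 14436·x̄_C = 93846·129.59 − (66160·133.71 + 13250·122.28).
= 12161503.14 − 10466463.6 = 1695039.54.
x̄_C = 1695039.54 / 14436 = 117.4175... → 117.42.

117.42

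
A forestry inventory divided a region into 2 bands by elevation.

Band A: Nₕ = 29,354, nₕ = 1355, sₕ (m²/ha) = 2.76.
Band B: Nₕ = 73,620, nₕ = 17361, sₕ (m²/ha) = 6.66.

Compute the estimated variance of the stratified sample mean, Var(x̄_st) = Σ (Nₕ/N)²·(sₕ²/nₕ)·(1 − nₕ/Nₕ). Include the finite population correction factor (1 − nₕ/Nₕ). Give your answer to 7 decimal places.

N = 102974; Wₕ = Nₕ/N.
band A: (29354/102974)²·2.76²/1355·(1 − 1355/29354) = 0.0004357461
band B: (73620/102974)²·6.66²/17361·(1 − 17361/73620) = 0.0009979445
Sum = 0.0014336906 → 0.0014337.

0.0014337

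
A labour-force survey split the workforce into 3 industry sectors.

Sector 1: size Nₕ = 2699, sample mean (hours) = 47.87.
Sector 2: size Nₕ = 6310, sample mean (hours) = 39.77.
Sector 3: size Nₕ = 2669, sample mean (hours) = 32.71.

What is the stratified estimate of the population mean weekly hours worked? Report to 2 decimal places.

40.03

x̄_st = (Σ Nₕx̄ₕ) / (Σ Nₕ) = (2699·47.87 + 6310·39.77 + 2669·32.71) / 11678
= 467452.82 / 11678 = 40.0285... → 40.03.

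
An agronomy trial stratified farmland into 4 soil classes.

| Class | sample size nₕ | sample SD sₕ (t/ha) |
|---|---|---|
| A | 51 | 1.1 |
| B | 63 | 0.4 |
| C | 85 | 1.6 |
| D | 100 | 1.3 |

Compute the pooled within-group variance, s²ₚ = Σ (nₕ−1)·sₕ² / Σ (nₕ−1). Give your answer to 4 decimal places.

1.5348

Degrees of freedom: 50 + 62 + 84 + 99 = 295.
Σ(nₕ−1)sₕ² = 50·1.21 + 62·0.16 + 84·2.56 + 99·1.69 = 452.77.
s²ₚ = 452.77 / 295 = 1.534814... → 1.5348.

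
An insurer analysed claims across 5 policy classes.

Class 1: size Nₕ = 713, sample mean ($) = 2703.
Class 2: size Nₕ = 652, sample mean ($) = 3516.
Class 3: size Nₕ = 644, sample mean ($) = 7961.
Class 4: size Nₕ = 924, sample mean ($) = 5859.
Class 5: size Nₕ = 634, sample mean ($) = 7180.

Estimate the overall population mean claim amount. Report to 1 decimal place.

N = 3567; weights Wₕ = Nₕ/N = (0.1999, 0.1828, 0.1805, 0.2590, 0.1777).
x̄_st = Σ Wₕ·x̄ₕ = 0.1999·2703 + 0.1828·3516 + 0.1805·7961 + 0.2590·5859 + 0.1777·7180 ≈ 5414.183...
→ 5414.2.

5414.2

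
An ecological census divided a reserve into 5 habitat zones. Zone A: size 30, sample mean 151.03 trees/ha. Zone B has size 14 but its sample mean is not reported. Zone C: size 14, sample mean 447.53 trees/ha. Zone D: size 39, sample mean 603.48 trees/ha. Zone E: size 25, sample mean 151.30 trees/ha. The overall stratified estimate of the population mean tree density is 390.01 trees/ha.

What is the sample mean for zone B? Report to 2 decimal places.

676.19

Σ Nₕx̄ₕ = N·μ, so 14·x̄_B = 122·390.01 − (30·151.03 + 14·447.53 + 39·603.48 + 25·151.30).
= 47581.22 − 38114.54 = 9466.68.
x̄_B = 9466.68 / 14 = 676.1914... → 676.19.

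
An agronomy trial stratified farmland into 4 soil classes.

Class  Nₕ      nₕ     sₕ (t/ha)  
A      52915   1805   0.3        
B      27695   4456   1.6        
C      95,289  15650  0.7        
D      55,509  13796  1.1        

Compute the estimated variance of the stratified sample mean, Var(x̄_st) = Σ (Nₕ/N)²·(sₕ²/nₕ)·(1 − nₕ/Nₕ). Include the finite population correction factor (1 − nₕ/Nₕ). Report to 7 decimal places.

N = 231408; Wₕ = Nₕ/N.
class A: (52915/231408)²·0.3²/1805·(1 − 1805/52915) = 0.0000025182
class B: (27695/231408)²·1.6²/4456·(1 − 4456/27695) = 0.0000069049
class C: (95289/231408)²·0.7²/15650·(1 − 15650/95289) = 0.0000044370
class D: (55509/231408)²·1.1²/13796·(1 − 13796/55509) = 0.0000037924
Sum = 0.0000176525 → 0.0000177.

0.0000177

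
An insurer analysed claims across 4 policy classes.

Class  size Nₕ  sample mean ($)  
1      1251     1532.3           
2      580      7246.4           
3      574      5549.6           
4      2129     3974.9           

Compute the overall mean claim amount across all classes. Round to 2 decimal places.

3918.80

N = 1251 + 580 + 574 + 2129 = 4534.
Weight each subgroup mean by Nₕ/N and sum.
Σ Nₕx̄ₕ = 1251·1532.3 + 580·7246.4 + 574·5549.6 + 2129·3974.9 = 1916907.3 + 4202912 + 3185470.4 + 8462562.1 = 17767851.8.
Divide by N: 17767851.8 / 4534 = 3918.8028... → 3918.80.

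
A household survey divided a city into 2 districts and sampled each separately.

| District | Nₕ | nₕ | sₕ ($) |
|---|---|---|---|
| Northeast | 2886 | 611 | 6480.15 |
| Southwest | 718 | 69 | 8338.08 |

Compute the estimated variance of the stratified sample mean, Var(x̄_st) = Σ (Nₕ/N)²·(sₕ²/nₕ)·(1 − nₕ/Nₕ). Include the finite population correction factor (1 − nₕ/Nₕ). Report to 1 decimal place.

70888.4

N = 3604; Wₕ = Nₕ/N.
district Northeast: (2886/3604)²·6480.15²/611·(1 − 611/2886) = 34740.5805
district Southwest: (718/3604)²·8338.08²/69·(1 − 69/718) = 36147.8608
Sum = 70888.4413 → 70888.4.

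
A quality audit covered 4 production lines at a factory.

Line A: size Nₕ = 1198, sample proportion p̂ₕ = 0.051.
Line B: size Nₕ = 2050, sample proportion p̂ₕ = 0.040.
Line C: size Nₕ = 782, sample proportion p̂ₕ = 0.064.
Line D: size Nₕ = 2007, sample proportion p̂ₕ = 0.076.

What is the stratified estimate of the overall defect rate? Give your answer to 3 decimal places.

0.057

Wₕ = Nₕ/N with N = 6037: 0.1984, 0.3396, 0.1295, 0.3324.
p̂_st = 0.1984·0.051 + 0.3396·0.040 + 0.1295·0.064 + 0.3324·0.076 ≈ 0.05726... → 0.057.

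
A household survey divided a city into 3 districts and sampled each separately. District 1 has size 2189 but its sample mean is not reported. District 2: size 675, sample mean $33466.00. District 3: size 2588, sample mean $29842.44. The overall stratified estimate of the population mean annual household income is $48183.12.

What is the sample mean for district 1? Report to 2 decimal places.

N = 2189 + 675 + 2588 = 5452.
Overall total = μ·N = 48183.12·5452 = 262694370.24.
Subtract the known strata: 675·33466.00 + 2588·29842.44 = 99821784.72.
Remaining total for district 1: 262694370.24 − 99821784.72 = 162872585.52.
Divide by its size: 162872585.52 / 2189 = 74405.0185... → 74405.02.

74405.02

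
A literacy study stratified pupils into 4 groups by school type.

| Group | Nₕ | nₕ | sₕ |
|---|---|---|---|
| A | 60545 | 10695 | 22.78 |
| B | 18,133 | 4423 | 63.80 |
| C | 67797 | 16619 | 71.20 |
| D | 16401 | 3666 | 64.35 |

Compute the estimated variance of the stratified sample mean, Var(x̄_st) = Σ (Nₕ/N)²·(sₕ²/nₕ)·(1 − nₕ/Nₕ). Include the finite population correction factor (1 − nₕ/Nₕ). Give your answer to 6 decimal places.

N = 162876. Term for each stratum: Wₕ²sₕ²/nₕ·(1−nₕ/Nₕ).
Var(x̄_st) = 0.005520214 + 0.008624171 + 0.039896491 + 0.008893234 = 0.062934109 → 0.062934.

0.062934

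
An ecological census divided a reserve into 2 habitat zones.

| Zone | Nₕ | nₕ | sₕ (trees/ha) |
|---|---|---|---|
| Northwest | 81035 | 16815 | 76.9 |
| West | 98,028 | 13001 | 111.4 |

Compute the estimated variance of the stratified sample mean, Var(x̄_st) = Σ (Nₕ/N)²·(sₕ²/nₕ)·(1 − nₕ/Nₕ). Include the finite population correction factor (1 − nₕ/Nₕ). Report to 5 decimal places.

N = 179063; Wₕ = Nₕ/N.
zone Northwest: (81035/179063)²·76.9²/16815·(1 − 16815/81035) = 0.05708040
zone West: (98028/179063)²·111.4²/13001·(1 − 13001/98028) = 0.24813550
Sum = 0.30521591 → 0.30522.

0.30522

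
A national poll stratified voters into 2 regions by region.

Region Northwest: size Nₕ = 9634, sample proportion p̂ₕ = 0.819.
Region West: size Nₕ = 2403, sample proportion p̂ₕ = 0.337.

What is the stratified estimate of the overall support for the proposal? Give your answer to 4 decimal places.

N = 9634 + 2403 = 12037.
Overall proportion = Σ (Nₕ/N)·p̂ₕ.
Σ Nₕp̂ₕ = 7890.246 + 809.811 = 8700.057.
8700.057 / 12037 = 0.722776... → 0.7228.

0.7228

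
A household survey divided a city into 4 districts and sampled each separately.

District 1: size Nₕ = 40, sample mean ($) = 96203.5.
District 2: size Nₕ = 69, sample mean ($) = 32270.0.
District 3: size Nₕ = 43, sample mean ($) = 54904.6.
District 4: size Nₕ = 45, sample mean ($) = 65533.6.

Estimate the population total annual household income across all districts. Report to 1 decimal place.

Population total = Σ Nₕ·x̄ₕ (each stratum's size times its mean).
40·96203.5 + 69·32270.0 + 43·54904.6 + 45·65533.6 = 3848140 + 2226630 + 2360897.8 + 2949012 = 11384679.8.

11384679.8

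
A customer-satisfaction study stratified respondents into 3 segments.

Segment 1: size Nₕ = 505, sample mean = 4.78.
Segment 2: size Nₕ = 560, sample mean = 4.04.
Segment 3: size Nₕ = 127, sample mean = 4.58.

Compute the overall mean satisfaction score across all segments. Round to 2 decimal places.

N = 1192; weights Wₕ = Nₕ/N = (0.4237, 0.4698, 0.1065).
x̄_st = Σ Wₕ·x̄ₕ = 0.4237·4.78 + 0.4698·4.04 + 0.1065·4.58 ≈ 4.4110...
→ 4.41.

4.41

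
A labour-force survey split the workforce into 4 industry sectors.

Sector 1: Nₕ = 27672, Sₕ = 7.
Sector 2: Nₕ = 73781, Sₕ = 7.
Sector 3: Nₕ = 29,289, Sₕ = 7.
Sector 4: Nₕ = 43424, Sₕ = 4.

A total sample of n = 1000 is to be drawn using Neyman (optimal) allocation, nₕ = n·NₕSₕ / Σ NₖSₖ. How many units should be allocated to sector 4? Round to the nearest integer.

160

1: NₕSₕ = 27672·7 = 193704
2: NₕSₕ = 73781·7 = 516467
3: NₕSₕ = 29289·7 = 205023
4: NₕSₕ = 43424·4 = 173696
Σ NₕSₕ = 1088890.
n_4 = 1000·173696/1088890 = 159.517... → 160.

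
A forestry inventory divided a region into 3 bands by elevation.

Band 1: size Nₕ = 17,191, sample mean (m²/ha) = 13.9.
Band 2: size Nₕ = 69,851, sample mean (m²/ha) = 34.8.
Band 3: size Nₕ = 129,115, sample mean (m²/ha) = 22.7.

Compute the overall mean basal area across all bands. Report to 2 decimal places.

N = 216157; weights Wₕ = Nₕ/N = (0.0795, 0.3231, 0.5973).
x̄_st = Σ Wₕ·x̄ₕ = 0.0795·13.9 + 0.3231·34.8 + 0.5973·22.7 ≈ 25.9102...
→ 25.91.

25.91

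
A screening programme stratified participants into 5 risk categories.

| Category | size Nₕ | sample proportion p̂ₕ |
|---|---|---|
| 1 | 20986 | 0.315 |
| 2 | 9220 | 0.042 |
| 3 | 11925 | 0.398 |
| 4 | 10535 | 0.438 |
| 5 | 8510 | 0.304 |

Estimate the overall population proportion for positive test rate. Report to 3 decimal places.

0.310

Wₕ = Nₕ/N with N = 61176: 0.3430, 0.1507, 0.1949, 0.1722, 0.1391.
p̂_st = 0.3430·0.315 + 0.1507·0.042 + 0.1949·0.398 + 0.1722·0.438 + 0.1391·0.304 ≈ 0.30969... → 0.310.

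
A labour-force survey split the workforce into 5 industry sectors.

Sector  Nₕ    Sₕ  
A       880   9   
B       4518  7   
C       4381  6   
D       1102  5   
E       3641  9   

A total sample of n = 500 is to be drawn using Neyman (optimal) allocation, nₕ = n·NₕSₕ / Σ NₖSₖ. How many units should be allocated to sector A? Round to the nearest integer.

38

Σ NₕSₕ = 880·9 + 4518·7 + 4381·6 + 1102·5 + 3641·9 = 104111.
Share for A: 7920/104111 = 0.07607.
n_A = 500 × 0.07607 = 38.036... → 38.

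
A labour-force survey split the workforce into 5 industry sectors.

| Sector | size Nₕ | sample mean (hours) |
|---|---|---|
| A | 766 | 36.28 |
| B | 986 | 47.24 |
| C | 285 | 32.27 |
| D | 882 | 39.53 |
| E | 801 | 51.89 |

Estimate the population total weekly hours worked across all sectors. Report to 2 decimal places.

159995.42

A: 766·36.28 = 27790.48
B: 986·47.24 = 46578.64
C: 285·32.27 = 9196.95
D: 882·39.53 = 34865.46
E: 801·51.89 = 41563.89
τ̂ = Σ Nₕx̄ₕ = 159995.42.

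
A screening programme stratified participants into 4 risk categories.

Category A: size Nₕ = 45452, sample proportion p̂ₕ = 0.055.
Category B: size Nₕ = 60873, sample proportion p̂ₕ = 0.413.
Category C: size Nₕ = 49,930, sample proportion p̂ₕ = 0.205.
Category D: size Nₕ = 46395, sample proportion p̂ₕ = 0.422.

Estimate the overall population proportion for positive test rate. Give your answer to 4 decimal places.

Wₕ = Nₕ/N with N = 202650: 0.2243, 0.3004, 0.2464, 0.2289.
p̂_st = 0.2243·0.055 + 0.3004·0.413 + 0.2464·0.205 + 0.2289·0.422 ≈ 0.283517... → 0.2835.

0.2835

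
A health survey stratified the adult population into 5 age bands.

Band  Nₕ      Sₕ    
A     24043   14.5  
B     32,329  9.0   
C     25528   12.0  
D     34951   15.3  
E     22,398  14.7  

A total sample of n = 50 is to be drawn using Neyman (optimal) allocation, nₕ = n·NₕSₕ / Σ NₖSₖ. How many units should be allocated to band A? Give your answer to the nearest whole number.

10

Σ NₕSₕ = 24043·14.5 + 32329·9.0 + 25528·12.0 + 34951·15.3 + 22398·14.7 = 1809921.4.
Share for A: 348623.5/1809921.4 = 0.19262.
n_A = 50 × 0.19262 = 9.631... → 10.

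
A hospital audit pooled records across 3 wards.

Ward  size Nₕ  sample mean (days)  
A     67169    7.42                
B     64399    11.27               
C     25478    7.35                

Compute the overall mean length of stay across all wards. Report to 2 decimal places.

x̄_st = (Σ Nₕx̄ₕ) / (Σ Nₕ) = (67169·7.42 + 64399·11.27 + 25478·7.35) / 157046
= 1411434.01 / 157046 = 8.9874... → 8.99.

8.99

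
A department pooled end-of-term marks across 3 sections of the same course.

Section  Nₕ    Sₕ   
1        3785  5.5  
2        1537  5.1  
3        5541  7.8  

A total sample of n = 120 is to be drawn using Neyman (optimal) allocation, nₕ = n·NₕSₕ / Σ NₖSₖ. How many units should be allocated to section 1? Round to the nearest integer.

35

1: NₕSₕ = 3785·5.5 = 20817.5
2: NₕSₕ = 1537·5.1 = 7838.7
3: NₕSₕ = 5541·7.8 = 43219.8
Σ NₕSₕ = 71876.
n_1 = 120·20817.5/71876 = 34.756... → 35.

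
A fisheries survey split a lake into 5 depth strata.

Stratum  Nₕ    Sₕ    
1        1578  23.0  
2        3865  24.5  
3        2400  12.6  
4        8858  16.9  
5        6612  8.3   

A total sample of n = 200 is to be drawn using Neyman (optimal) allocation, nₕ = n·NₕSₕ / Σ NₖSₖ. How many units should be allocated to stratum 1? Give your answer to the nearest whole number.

20

Σ NₕSₕ = 1578·23.0 + 3865·24.5 + 2400·12.6 + 8858·16.9 + 6612·8.3 = 365806.3.
Share for 1: 36294/365806.3 = 0.09922.
n_1 = 200 × 0.09922 = 19.843... → 20.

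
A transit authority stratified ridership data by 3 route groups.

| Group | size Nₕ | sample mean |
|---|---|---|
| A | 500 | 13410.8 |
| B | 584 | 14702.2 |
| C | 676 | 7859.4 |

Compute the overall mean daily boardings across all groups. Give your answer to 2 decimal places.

x̄_st = (Σ Nₕx̄ₕ) / (Σ Nₕ) = (500·13410.8 + 584·14702.2 + 676·7859.4) / 1760
= 20604439.2 / 1760 = 11707.0677... → 11707.07.

11707.07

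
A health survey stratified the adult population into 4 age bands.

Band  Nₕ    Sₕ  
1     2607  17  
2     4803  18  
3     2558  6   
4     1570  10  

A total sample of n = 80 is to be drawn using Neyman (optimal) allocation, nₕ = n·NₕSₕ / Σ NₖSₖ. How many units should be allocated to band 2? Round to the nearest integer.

43

1: NₕSₕ = 2607·17 = 44319
2: NₕSₕ = 4803·18 = 86454
3: NₕSₕ = 2558·6 = 15348
4: NₕSₕ = 1570·10 = 15700
Σ NₕSₕ = 161821.
n_2 = 80·86454/161821 = 42.741... → 43.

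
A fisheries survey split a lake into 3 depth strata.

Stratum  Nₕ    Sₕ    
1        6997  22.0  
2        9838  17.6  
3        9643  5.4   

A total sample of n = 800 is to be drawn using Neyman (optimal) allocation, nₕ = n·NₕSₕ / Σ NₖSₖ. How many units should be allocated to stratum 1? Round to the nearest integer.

1: NₕSₕ = 6997·22.0 = 153934
2: NₕSₕ = 9838·17.6 = 173148.8
3: NₕSₕ = 9643·5.4 = 52072.2
Σ NₕSₕ = 379155.
n_1 = 800·153934/379155 = 324.794... → 325.

325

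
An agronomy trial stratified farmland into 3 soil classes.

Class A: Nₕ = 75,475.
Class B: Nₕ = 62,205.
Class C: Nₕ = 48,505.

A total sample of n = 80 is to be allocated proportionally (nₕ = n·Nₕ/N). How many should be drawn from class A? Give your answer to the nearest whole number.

N = 75475 + 62205 + 48505 = 186185.
n_A = 80·75475/186185 = 32.430... → 32.

32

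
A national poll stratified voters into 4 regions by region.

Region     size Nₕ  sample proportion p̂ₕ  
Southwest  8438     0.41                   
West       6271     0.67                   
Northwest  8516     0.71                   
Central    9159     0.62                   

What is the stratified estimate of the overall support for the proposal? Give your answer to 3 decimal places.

0.599

Wₕ = Nₕ/N with N = 32384: 0.2606, 0.1936, 0.2630, 0.2828.
p̂_st = 0.2606·0.41 + 0.1936·0.67 + 0.2630·0.71 + 0.2828·0.62 ≈ 0.59863... → 0.599.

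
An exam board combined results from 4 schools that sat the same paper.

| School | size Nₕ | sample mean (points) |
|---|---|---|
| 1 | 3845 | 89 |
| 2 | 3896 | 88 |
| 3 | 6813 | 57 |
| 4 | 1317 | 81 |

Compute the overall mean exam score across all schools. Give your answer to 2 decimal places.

74.35

N = 15871; weights Wₕ = Nₕ/N = (0.2423, 0.2455, 0.4293, 0.0830).
x̄_st = Σ Wₕ·x̄ₕ = 0.2423·89 + 0.2455·88 + 0.4293·57 + 0.0830·81 ≈ 74.3539...
→ 74.35.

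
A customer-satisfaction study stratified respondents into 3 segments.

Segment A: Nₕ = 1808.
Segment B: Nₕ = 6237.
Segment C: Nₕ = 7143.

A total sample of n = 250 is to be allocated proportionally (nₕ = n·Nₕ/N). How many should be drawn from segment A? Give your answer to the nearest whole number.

30

Share of segment A = 1808/15188 = 0.11904.
Allocate 250 × 0.11904 = 29.760... → 30.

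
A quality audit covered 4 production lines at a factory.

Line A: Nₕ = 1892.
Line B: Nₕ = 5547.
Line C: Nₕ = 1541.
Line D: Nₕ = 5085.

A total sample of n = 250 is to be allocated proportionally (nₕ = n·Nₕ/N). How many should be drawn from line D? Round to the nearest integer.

N = 1892 + 5547 + 1541 + 5085 = 14065.
n_D = 250·5085/14065 = 90.384... → 90.

90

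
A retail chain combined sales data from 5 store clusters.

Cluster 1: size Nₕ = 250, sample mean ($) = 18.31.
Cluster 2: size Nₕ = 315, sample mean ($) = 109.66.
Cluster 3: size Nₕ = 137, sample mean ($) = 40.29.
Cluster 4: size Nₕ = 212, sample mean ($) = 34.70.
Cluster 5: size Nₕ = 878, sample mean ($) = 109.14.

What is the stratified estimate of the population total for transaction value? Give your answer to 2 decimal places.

147821.45

1: 250·18.31 = 4577.5
2: 315·109.66 = 34542.9
3: 137·40.29 = 5519.73
4: 212·34.70 = 7356.4
5: 878·109.14 = 95824.92
τ̂ = Σ Nₕx̄ₕ = 147821.45.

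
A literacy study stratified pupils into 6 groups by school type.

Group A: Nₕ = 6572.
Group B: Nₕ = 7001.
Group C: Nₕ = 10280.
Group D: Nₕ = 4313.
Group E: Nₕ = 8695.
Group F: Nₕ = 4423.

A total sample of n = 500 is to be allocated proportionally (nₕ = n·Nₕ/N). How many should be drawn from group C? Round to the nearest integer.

125

Share of group C = 10280/41284 = 0.24901.
Allocate 500 × 0.24901 = 124.503... → 125.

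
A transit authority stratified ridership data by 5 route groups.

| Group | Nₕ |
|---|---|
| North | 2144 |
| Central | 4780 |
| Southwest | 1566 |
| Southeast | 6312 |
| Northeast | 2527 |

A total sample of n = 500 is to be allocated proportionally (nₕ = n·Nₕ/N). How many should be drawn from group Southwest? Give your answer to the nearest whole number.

45

Share of group Southwest = 1566/17329 = 0.09037.
Allocate 500 × 0.09037 = 45.184... → 45.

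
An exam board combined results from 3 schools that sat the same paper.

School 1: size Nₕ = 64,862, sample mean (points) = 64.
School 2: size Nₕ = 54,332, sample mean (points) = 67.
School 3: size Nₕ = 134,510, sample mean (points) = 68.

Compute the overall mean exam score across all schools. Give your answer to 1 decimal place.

N = 64862 + 54332 + 134510 = 253704.
Overall mean = Σ (Nₕ/N)·x̄ₕ — weight by population share, not a simple average.
Σ Nₕx̄ₕ = 64862·64 + 54332·67 + 134510·68 = 4151168 + 3640244 + 9146680 = 16938092.
Divide by N: 16938092 / 253704 = 66.763... → 66.8.

66.8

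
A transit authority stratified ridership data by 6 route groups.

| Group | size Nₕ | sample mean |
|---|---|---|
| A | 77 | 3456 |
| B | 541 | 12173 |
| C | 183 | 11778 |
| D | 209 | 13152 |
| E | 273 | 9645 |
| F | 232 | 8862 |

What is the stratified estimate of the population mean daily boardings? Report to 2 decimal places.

10854.73

x̄_st = (Σ Nₕx̄ₕ) / (Σ Nₕ) = (77·3456 + 541·12173 + 183·11778 + 209·13152 + 273·9645 + 232·8862) / 1515
= 16444916 / 1515 = 10854.7300... → 10854.73.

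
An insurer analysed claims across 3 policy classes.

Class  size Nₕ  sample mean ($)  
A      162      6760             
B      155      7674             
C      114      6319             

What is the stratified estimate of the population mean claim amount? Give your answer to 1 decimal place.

N = 162 + 155 + 114 = 431.
Weight each subgroup mean by Nₕ/N and sum.
Σ Nₕx̄ₕ = 162·6760 + 155·7674 + 114·6319 = 1095120 + 1189470 + 720366 = 3004956.
Divide by N: 3004956 / 431 = 6972.056... → 6972.1.

6972.1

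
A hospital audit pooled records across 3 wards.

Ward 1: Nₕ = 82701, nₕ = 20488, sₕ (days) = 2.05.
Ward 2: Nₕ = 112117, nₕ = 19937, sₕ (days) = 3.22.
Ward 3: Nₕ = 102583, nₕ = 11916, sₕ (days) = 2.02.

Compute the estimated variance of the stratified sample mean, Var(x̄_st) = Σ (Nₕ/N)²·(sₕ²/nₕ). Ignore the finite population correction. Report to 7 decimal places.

0.0001305

N = 297401; Wₕ = Nₕ/N.
ward 1: (82701/297401)²·2.05²/20488 = 0.0000158615
ward 2: (112117/297401)²·3.22²/19937 = 0.0000739112
ward 3: (102583/297401)²·2.02²/11916 = 0.0000407416
Sum = 0.0001305143 → 0.0001305.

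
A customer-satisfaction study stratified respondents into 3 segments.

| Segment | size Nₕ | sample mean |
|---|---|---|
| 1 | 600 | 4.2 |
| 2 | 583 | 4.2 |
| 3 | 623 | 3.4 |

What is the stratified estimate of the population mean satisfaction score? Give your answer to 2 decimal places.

3.92

N = 1806; weights Wₕ = Nₕ/N = (0.3322, 0.3228, 0.3450).
x̄_st = Σ Wₕ·x̄ₕ = 0.3322·4.2 + 0.3228·4.2 + 0.3450·3.4 ≈ 3.9240...
→ 3.92.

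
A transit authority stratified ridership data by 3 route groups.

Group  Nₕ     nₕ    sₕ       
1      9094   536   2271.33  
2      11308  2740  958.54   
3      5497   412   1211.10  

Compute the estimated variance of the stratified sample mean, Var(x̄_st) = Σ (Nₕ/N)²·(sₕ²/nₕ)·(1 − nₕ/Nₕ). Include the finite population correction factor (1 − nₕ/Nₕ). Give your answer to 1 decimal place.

1313.5

N = 25899; Wₕ = Nₕ/N.
group 1: (9094/25899)²·2271.33²/536·(1 − 536/9094) = 1116.7525
group 2: (11308/25899)²·958.54²/2740·(1 − 2740/11308) = 48.4361
group 3: (5497/25899)²·1211.10²/412·(1 − 412/5497) = 148.3589
Sum = 1313.5474 → 1313.5.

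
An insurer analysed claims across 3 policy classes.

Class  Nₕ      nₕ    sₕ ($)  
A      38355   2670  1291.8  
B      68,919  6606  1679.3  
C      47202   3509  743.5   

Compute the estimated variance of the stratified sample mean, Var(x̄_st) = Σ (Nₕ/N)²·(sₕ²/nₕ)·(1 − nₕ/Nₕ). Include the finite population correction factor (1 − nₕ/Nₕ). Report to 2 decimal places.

N = 154476. Term for each stratum: Wₕ²sₕ²/nₕ·(1−nₕ/Nₕ).
Var(x̄_st) = 35.84800 + 76.82695 + 13.61535 = 126.29030 → 126.29.

126.29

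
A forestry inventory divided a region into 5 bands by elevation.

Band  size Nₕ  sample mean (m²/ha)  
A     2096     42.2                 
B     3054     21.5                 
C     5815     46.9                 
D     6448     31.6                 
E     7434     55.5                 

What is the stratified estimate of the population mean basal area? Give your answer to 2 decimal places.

N = 2096 + 3054 + 5815 + 6448 + 7434 = 24847.
The stratified mean weights each stratum mean by its population share Nₕ/N.
Σ Nₕx̄ₕ = 2096·42.2 + 3054·21.5 + 5815·46.9 + 6448·31.6 + 7434·55.5 = 88451.2 + 65661 + 272723.5 + 203756.8 + 412587 = 1043179.5.
Divide by N: 1043179.5 / 24847 = 41.9841... → 41.98.

41.98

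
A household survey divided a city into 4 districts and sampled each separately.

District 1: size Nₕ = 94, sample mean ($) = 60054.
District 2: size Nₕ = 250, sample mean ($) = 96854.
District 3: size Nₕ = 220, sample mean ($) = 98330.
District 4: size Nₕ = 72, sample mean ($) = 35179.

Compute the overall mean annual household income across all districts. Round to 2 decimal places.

x̄_st = (Σ Nₕx̄ₕ) / (Σ Nₕ) = (94·60054 + 250·96854 + 220·98330 + 72·35179) / 636
= 54024064 / 636 = 84943.4969... → 84943.50.

84943.50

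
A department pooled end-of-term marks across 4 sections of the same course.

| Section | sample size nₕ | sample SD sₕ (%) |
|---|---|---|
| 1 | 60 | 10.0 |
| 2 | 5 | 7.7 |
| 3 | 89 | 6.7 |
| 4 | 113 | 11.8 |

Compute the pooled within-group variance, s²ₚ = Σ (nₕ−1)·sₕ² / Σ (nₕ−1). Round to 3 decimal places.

Degrees of freedom: 59 + 4 + 88 + 112 = 263.
Σ(nₕ−1)sₕ² = 59·100 + 4·59.29 + 88·44.89 + 112·139.24 = 25682.36.
s²ₚ = 25682.36 / 263 = 97.65156... → 97.652.

97.652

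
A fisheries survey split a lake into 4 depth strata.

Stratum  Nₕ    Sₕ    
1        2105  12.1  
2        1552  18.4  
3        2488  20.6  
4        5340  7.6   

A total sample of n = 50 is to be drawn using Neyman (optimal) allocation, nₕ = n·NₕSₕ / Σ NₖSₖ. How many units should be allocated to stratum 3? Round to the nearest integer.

Σ NₕSₕ = 2105·12.1 + 1552·18.4 + 2488·20.6 + 5340·7.6 = 145864.1.
Share for 3: 51252.8/145864.1 = 0.35137.
n_3 = 50 × 0.35137 = 17.569... → 18.

18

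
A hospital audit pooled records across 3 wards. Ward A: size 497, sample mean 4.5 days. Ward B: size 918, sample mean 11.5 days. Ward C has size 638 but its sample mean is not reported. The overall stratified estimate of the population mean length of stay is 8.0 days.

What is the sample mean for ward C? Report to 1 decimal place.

5.7

N = 497 + 918 + 638 = 2053.
Overall total = μ·N = 8.0·2053 = 16424.
Subtract the known strata: 497·4.5 + 918·11.5 = 12793.5.
Remaining total for ward C: 16424 − 12793.5 = 3630.5.
Divide by its size: 3630.5 / 638 = 5.690... → 5.7.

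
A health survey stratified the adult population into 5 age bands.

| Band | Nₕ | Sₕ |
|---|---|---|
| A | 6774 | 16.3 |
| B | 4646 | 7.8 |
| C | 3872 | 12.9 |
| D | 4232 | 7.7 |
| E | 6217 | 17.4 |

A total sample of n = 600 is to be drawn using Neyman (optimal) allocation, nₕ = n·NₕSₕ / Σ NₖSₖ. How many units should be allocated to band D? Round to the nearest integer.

Σ NₕSₕ = 6774·16.3 + 4646·7.8 + 3872·12.9 + 4232·7.7 + 6217·17.4 = 337366.
Share for D: 32586.4/337366 = 0.09659.
n_D = 600 × 0.09659 = 57.954... → 58.

58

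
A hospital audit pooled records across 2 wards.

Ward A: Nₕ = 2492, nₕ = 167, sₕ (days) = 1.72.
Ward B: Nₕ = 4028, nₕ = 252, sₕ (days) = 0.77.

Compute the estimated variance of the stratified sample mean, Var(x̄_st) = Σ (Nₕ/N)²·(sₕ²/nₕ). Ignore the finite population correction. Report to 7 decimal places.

0.0034858

N = 6520. Term for each stratum: Wₕ²sₕ²/nₕ.
Var(x̄_st) = 0.0025878632 + 0.0008979758 = 0.0034858390 → 0.0034858.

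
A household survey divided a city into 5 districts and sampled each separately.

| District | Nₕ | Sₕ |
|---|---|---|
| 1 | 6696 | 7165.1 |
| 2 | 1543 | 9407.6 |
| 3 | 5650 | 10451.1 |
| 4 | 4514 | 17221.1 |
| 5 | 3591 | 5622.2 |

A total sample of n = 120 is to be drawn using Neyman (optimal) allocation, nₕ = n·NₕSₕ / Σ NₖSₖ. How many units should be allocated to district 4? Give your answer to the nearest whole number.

Σ NₕSₕ = 6696·7165.1 + 1543·9407.6 + 5650·10451.1 + 4514·17221.1 + 3591·5622.2 = 219467517.
Share for 4: 77736045.4/219467517 = 0.35420.
n_4 = 120 × 0.35420 = 42.504... → 43.

43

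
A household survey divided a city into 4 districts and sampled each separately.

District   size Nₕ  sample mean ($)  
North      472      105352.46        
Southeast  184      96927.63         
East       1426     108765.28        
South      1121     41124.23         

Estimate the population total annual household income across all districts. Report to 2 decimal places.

Estimate total by summing Nₕ·x̄ₕ over strata.
472·105352.46 + 184·96927.63 + 1426·108765.28 + 1121·41124.23 = 49726361.12 + 17834683.92 + 155099289.28 + 46100261.83 = 268760596.15.

268760596.15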